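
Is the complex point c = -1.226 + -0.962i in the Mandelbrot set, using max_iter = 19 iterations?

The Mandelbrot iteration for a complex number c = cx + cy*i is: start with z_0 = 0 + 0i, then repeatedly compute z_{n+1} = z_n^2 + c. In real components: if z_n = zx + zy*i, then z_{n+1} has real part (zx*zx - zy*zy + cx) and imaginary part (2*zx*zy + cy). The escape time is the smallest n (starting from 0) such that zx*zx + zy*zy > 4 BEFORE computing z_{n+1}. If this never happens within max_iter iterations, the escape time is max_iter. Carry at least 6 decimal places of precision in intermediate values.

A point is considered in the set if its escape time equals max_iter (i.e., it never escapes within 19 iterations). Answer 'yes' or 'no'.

Answer: no

Derivation:
z_0 = 0 + 0i, c = -1.2260 + -0.9620i
Iter 1: z = -1.2260 + -0.9620i, |z|^2 = 2.4285
Iter 2: z = -0.6484 + 1.3968i, |z|^2 = 2.3715
Iter 3: z = -2.7567 + -2.7733i, |z|^2 = 15.2909
Escaped at iteration 3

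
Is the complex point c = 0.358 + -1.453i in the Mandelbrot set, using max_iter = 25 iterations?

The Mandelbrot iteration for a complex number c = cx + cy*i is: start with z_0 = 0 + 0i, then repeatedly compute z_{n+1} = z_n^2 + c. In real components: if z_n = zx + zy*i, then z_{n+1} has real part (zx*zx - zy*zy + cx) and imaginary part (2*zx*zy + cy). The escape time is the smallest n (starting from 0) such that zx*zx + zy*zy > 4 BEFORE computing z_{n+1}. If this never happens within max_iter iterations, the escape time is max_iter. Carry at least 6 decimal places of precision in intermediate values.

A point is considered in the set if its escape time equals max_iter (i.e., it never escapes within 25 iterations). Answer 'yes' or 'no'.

Answer: no

Derivation:
z_0 = 0 + 0i, c = 0.3580 + -1.4530i
Iter 1: z = 0.3580 + -1.4530i, |z|^2 = 2.2394
Iter 2: z = -1.6250 + -2.4933i, |z|^2 = 8.8576
Escaped at iteration 2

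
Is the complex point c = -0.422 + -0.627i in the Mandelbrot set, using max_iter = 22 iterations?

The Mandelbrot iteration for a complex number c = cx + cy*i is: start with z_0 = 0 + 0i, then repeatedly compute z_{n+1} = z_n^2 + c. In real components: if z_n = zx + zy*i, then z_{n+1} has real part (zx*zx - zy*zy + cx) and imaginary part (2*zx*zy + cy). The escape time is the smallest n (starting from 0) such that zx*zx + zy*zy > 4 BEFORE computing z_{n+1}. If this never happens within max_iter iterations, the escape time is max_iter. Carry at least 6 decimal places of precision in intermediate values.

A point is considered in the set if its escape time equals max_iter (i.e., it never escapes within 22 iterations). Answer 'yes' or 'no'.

z_0 = 0 + 0i, c = -0.4220 + -0.6270i
Iter 1: z = -0.4220 + -0.6270i, |z|^2 = 0.5712
Iter 2: z = -0.6370 + -0.0978i, |z|^2 = 0.4154
Iter 3: z = -0.0257 + -0.5024i, |z|^2 = 0.2530
Iter 4: z = -0.6737 + -0.6011i, |z|^2 = 0.8153
Iter 5: z = -0.3295 + 0.1830i, |z|^2 = 0.1420
Iter 6: z = -0.3469 + -0.7476i, |z|^2 = 0.6792
Iter 7: z = -0.8605 + -0.1083i, |z|^2 = 0.7522
Iter 8: z = 0.3068 + -0.4407i, |z|^2 = 0.2883
Iter 9: z = -0.5221 + -0.8974i, |z|^2 = 1.0778
Iter 10: z = -0.9547 + 0.3100i, |z|^2 = 1.0075
Iter 11: z = 0.3933 + -1.2189i, |z|^2 = 1.6404
Iter 12: z = -1.7531 + -1.5858i, |z|^2 = 5.5880
Escaped at iteration 12

Answer: no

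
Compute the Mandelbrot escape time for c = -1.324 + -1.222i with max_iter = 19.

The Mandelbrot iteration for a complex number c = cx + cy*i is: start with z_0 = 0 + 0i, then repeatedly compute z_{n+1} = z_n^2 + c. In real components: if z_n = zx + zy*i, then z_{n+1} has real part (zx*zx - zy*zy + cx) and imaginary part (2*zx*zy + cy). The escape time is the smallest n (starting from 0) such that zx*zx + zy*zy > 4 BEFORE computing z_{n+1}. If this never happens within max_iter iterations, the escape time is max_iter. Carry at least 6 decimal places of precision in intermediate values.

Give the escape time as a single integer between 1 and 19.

z_0 = 0 + 0i, c = -1.3240 + -1.2220i
Iter 1: z = -1.3240 + -1.2220i, |z|^2 = 3.2463
Iter 2: z = -1.0643 + 2.0139i, |z|^2 = 5.1884
Escaped at iteration 2

Answer: 2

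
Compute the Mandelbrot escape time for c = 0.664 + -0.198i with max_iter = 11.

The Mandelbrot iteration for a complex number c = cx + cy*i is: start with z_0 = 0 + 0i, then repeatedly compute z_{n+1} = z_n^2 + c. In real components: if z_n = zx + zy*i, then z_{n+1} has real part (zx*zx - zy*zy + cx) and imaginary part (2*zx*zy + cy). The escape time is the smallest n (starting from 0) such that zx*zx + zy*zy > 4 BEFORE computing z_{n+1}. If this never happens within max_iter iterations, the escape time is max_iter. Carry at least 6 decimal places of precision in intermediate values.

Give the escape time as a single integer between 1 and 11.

Answer: 4

Derivation:
z_0 = 0 + 0i, c = 0.6640 + -0.1980i
Iter 1: z = 0.6640 + -0.1980i, |z|^2 = 0.4801
Iter 2: z = 1.0657 + -0.4609i, |z|^2 = 1.3482
Iter 3: z = 1.5872 + -1.1804i, |z|^2 = 3.9128
Iter 4: z = 1.7898 + -3.9453i, |z|^2 = 18.7688
Escaped at iteration 4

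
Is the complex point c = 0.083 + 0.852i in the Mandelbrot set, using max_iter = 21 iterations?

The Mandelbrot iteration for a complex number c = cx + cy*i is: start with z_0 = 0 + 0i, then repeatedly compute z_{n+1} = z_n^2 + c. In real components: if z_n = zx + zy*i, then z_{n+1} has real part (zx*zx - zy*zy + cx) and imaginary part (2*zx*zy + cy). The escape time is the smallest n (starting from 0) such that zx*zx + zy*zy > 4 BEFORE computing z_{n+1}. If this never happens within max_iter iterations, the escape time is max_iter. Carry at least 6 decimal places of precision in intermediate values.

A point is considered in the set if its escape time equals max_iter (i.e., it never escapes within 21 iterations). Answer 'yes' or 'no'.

z_0 = 0 + 0i, c = 0.0830 + 0.8520i
Iter 1: z = 0.0830 + 0.8520i, |z|^2 = 0.7328
Iter 2: z = -0.6360 + 0.9934i, |z|^2 = 1.3914
Iter 3: z = -0.4994 + -0.4117i, |z|^2 = 0.4189
Iter 4: z = 0.1629 + 1.2632i, |z|^2 = 1.6222
Iter 5: z = -1.4861 + 1.2636i, |z|^2 = 3.8050
Iter 6: z = 0.6948 + -2.9035i, |z|^2 = 8.9132
Escaped at iteration 6

Answer: no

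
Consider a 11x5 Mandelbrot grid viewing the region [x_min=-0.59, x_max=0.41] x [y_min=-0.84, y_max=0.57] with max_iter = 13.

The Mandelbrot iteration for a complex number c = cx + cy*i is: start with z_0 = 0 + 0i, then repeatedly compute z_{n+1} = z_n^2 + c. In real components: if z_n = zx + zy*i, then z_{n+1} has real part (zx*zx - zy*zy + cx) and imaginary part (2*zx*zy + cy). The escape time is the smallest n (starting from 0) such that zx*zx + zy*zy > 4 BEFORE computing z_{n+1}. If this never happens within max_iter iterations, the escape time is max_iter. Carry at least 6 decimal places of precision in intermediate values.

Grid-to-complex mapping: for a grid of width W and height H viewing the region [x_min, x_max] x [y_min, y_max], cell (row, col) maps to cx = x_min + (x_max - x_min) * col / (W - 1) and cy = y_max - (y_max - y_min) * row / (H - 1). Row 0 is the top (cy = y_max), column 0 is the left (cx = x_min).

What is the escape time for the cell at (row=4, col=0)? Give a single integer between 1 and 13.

Answer: 4

Derivation:
z_0 = 0 + 0i, c = -0.5900 + -0.8400i
Iter 1: z = -0.5900 + -0.8400i, |z|^2 = 1.0537
Iter 2: z = -0.9475 + 0.1512i, |z|^2 = 0.9206
Iter 3: z = 0.2849 + -1.1265i, |z|^2 = 1.3502
Iter 4: z = -1.7779 + -1.4819i, |z|^2 = 5.3569
Escaped at iteration 4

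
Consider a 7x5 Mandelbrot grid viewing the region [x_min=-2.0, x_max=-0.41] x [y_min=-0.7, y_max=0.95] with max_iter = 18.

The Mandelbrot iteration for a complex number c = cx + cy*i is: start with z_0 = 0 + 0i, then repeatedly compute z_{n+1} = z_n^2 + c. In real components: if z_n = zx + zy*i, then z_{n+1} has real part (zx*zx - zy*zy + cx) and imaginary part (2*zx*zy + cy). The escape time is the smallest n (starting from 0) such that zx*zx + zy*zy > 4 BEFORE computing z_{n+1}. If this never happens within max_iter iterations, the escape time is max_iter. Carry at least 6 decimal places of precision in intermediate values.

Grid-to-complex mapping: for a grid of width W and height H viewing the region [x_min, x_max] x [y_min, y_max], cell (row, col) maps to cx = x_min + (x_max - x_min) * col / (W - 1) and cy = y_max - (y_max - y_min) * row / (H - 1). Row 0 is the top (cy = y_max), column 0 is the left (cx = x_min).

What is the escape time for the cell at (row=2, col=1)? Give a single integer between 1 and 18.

Answer: 4

Derivation:
z_0 = 0 + 0i, c = -1.7350 + 0.1250i
Iter 1: z = -1.7350 + 0.1250i, |z|^2 = 3.0258
Iter 2: z = 1.2596 + -0.3087i, |z|^2 = 1.6819
Iter 3: z = -0.2437 + -0.6528i, |z|^2 = 0.4856
Iter 4: z = -2.1017 + 0.4432i, |z|^2 = 4.6138
Escaped at iteration 4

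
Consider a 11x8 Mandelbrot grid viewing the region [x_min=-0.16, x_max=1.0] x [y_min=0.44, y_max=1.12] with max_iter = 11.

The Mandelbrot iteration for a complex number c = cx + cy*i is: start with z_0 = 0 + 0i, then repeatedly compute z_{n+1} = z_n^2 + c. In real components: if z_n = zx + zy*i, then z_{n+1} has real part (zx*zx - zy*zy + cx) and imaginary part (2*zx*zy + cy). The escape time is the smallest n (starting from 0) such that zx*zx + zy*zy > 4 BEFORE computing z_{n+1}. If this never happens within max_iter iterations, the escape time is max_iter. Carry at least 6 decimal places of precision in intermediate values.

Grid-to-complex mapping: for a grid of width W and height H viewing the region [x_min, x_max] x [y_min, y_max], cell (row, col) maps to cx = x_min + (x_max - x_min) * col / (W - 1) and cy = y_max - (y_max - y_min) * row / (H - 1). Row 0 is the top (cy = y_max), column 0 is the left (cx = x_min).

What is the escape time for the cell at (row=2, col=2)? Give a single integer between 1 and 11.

Answer: 5

Derivation:
z_0 = 0 + 0i, c = 0.0720 + 0.9257i
Iter 1: z = 0.0720 + 0.9257i, |z|^2 = 0.8621
Iter 2: z = -0.7798 + 1.0590i, |z|^2 = 1.7295
Iter 3: z = -0.4415 + -0.7259i, |z|^2 = 0.7218
Iter 4: z = -0.2599 + 1.5666i, |z|^2 = 2.5219
Iter 5: z = -2.3147 + 0.1112i, |z|^2 = 5.3703
Escaped at iteration 5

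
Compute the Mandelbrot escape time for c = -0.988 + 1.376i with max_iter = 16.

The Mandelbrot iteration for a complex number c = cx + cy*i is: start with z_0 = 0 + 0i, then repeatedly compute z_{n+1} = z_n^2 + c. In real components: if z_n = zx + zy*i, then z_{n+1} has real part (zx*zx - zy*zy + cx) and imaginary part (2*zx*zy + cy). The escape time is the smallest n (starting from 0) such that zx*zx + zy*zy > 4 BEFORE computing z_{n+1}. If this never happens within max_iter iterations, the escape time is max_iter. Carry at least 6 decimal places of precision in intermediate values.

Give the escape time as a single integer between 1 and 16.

z_0 = 0 + 0i, c = -0.9880 + 1.3760i
Iter 1: z = -0.9880 + 1.3760i, |z|^2 = 2.8695
Iter 2: z = -1.9052 + -1.3430i, |z|^2 = 5.4335
Escaped at iteration 2

Answer: 2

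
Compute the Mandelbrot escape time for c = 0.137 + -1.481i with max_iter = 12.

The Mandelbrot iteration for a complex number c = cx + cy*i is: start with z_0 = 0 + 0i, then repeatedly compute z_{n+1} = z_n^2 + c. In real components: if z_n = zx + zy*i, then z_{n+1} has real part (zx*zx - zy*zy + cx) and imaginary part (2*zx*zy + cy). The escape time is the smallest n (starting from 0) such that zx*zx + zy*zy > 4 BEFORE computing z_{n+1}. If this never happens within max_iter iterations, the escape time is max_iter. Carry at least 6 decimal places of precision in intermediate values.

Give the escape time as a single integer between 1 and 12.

Answer: 2

Derivation:
z_0 = 0 + 0i, c = 0.1370 + -1.4810i
Iter 1: z = 0.1370 + -1.4810i, |z|^2 = 2.2121
Iter 2: z = -2.0376 + -1.8868i, |z|^2 = 7.7118
Escaped at iteration 2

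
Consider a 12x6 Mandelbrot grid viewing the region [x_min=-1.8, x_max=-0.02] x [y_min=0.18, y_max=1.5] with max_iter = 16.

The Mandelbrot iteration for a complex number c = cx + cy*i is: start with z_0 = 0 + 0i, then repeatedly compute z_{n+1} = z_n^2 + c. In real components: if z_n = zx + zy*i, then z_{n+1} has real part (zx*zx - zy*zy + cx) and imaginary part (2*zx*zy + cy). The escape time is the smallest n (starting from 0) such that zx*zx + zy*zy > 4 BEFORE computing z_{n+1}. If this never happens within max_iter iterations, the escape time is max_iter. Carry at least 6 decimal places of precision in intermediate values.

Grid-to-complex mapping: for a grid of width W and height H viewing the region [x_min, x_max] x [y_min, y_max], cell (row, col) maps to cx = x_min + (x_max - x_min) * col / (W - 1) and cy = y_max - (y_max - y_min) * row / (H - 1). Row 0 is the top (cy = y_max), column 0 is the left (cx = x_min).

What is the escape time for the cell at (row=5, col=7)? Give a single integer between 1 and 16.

Answer: 16

Derivation:
z_0 = 0 + 0i, c = -0.6673 + 0.1800i
Iter 1: z = -0.6673 + 0.1800i, |z|^2 = 0.4777
Iter 2: z = -0.2544 + -0.0602i, |z|^2 = 0.0684
Iter 3: z = -0.6062 + 0.2106i, |z|^2 = 0.4118
Iter 4: z = -0.3442 + -0.0754i, |z|^2 = 0.1242
Iter 5: z = -0.5545 + 0.2319i, |z|^2 = 0.3612
Iter 6: z = -0.4136 + -0.0771i, |z|^2 = 0.1770
Iter 7: z = -0.5022 + 0.2438i, |z|^2 = 0.3116
Iter 8: z = -0.4746 + -0.0649i, |z|^2 = 0.2294
Iter 9: z = -0.4463 + 0.2416i, |z|^2 = 0.2575
Iter 10: z = -0.5265 + -0.0356i, |z|^2 = 0.2784
Iter 11: z = -0.3914 + 0.2175i, |z|^2 = 0.2005
Iter 12: z = -0.5614 + 0.0097i, |z|^2 = 0.3153
Iter 13: z = -0.3522 + 0.1691i, |z|^2 = 0.1526
Iter 14: z = -0.5718 + 0.0609i, |z|^2 = 0.3307
Iter 15: z = -0.3440 + 0.1103i, |z|^2 = 0.1305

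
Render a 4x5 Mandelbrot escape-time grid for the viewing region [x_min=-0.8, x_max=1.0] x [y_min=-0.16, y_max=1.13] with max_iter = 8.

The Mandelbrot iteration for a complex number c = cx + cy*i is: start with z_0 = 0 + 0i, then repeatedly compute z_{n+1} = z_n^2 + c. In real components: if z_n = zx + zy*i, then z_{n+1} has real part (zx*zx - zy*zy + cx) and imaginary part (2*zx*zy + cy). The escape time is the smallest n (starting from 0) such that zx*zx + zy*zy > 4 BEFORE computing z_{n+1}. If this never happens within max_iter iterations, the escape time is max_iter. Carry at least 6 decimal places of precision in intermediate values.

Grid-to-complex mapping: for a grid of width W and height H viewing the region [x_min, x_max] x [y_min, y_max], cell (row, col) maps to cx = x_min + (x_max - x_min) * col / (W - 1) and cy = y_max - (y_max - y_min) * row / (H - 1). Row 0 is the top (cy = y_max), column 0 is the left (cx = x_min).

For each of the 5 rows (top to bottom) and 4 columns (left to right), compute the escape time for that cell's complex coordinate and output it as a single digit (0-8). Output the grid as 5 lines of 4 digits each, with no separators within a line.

Answer: 3622
4842
6872
8882
8882

Derivation:
(row=0, col=0): c = -0.8000 + 1.1300i → escape time 3
(row=0, col=1): c = -0.2000 + 1.1300i → escape time 6
(row=0, col=2): c = 0.4000 + 1.1300i → escape time 2
(row=0, col=3): c = 1.0000 + 1.1300i → escape time 2
(row=1, col=0): c = -0.8000 + 0.8075i → escape time 4
(row=1, col=1): c = -0.2000 + 0.8075i → escape time 8
(row=1, col=2): c = 0.4000 + 0.8075i → escape time 4
(row=1, col=3): c = 1.0000 + 0.8075i → escape time 2
(row=2, col=0): c = -0.8000 + 0.4850i → escape time 6
(row=2, col=1): c = -0.2000 + 0.4850i → escape time 8
(row=2, col=2): c = 0.4000 + 0.4850i → escape time 7
(row=2, col=3): c = 1.0000 + 0.4850i → escape time 2
(row=3, col=0): c = -0.8000 + 0.1625i → escape time 8
(row=3, col=1): c = -0.2000 + 0.1625i → escape time 8
(row=3, col=2): c = 0.4000 + 0.1625i → escape time 8
(row=3, col=3): c = 1.0000 + 0.1625i → escape time 2
(row=4, col=0): c = -0.8000 + -0.1600i → escape time 8
(row=4, col=1): c = -0.2000 + -0.1600i → escape time 8
(row=4, col=2): c = 0.4000 + -0.1600i → escape time 8
(row=4, col=3): c = 1.0000 + -0.1600i → escape time 2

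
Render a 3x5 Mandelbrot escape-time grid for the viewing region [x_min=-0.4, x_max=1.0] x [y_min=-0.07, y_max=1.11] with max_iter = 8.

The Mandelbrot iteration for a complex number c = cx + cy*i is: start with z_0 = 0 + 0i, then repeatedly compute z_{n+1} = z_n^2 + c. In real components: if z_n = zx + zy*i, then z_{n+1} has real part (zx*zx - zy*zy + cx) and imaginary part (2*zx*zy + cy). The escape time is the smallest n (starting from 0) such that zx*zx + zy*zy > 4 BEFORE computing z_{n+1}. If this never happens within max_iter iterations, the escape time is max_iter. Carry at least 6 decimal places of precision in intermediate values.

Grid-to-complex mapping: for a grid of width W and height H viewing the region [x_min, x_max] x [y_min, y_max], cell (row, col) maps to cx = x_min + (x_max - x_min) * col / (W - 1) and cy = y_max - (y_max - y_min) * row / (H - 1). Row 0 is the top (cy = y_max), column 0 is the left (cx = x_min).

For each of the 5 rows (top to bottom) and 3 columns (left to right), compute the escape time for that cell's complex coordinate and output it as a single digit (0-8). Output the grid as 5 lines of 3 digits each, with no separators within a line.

(row=0, col=0): c = -0.4000 + 1.1100i → escape time 4
(row=0, col=1): c = 0.3000 + 1.1100i → escape time 3
(row=0, col=2): c = 1.0000 + 1.1100i → escape time 2
(row=1, col=0): c = -0.4000 + 0.8150i → escape time 6
(row=1, col=1): c = 0.3000 + 0.8150i → escape time 4
(row=1, col=2): c = 1.0000 + 0.8150i → escape time 2
(row=2, col=0): c = -0.4000 + 0.5200i → escape time 8
(row=2, col=1): c = 0.3000 + 0.5200i → escape time 8
(row=2, col=2): c = 1.0000 + 0.5200i → escape time 2
(row=3, col=0): c = -0.4000 + 0.2250i → escape time 8
(row=3, col=1): c = 0.3000 + 0.2250i → escape time 8
(row=3, col=2): c = 1.0000 + 0.2250i → escape time 2
(row=4, col=0): c = -0.4000 + -0.0700i → escape time 8
(row=4, col=1): c = 0.3000 + -0.0700i → escape time 8
(row=4, col=2): c = 1.0000 + -0.0700i → escape time 2

Answer: 432
642
882
882
882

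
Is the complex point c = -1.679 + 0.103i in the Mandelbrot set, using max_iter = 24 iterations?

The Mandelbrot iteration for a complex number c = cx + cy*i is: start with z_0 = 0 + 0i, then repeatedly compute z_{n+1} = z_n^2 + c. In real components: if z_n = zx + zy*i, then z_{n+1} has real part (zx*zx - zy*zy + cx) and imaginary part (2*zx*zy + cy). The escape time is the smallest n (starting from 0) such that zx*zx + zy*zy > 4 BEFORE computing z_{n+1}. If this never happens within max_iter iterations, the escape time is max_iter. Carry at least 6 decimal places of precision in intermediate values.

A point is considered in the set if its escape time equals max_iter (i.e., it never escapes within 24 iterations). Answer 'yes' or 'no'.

z_0 = 0 + 0i, c = -1.6790 + 0.1030i
Iter 1: z = -1.6790 + 0.1030i, |z|^2 = 2.8297
Iter 2: z = 1.1294 + -0.2429i, |z|^2 = 1.3346
Iter 3: z = -0.4624 + -0.4456i, |z|^2 = 0.4124
Iter 4: z = -1.6638 + 0.5151i, |z|^2 = 3.0335
Iter 5: z = 0.8239 + -1.6110i, |z|^2 = 3.2740
Iter 6: z = -3.5955 + -2.5515i, |z|^2 = 19.4377
Escaped at iteration 6

Answer: no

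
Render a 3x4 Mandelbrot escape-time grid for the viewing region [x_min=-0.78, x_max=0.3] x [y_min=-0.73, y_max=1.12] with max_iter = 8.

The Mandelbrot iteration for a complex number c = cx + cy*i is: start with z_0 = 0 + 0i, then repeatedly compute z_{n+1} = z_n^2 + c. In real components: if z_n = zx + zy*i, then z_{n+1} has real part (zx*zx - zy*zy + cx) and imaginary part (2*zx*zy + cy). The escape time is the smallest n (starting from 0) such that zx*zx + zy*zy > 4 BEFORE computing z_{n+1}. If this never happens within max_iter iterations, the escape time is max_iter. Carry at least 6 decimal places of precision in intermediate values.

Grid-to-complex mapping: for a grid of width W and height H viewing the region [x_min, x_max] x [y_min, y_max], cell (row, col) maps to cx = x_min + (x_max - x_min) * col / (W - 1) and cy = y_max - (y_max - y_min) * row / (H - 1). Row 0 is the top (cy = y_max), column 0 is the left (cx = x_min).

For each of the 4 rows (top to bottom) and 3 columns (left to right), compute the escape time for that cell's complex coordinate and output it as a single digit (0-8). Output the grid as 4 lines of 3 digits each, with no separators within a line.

(row=0, col=0): c = -0.7800 + 1.1200i → escape time 3
(row=0, col=1): c = -0.2400 + 1.1200i → escape time 5
(row=0, col=2): c = 0.3000 + 1.1200i → escape time 3
(row=1, col=0): c = -0.7800 + 0.5033i → escape time 6
(row=1, col=1): c = -0.2400 + 0.5033i → escape time 8
(row=1, col=2): c = 0.3000 + 0.5033i → escape time 8
(row=2, col=0): c = -0.7800 + -0.1133i → escape time 8
(row=2, col=1): c = -0.2400 + -0.1133i → escape time 8
(row=2, col=2): c = 0.3000 + -0.1133i → escape time 8
(row=3, col=0): c = -0.7800 + -0.7300i → escape time 4
(row=3, col=1): c = -0.2400 + -0.7300i → escape time 8
(row=3, col=2): c = 0.3000 + -0.7300i → escape time 6

Answer: 353
688
888
486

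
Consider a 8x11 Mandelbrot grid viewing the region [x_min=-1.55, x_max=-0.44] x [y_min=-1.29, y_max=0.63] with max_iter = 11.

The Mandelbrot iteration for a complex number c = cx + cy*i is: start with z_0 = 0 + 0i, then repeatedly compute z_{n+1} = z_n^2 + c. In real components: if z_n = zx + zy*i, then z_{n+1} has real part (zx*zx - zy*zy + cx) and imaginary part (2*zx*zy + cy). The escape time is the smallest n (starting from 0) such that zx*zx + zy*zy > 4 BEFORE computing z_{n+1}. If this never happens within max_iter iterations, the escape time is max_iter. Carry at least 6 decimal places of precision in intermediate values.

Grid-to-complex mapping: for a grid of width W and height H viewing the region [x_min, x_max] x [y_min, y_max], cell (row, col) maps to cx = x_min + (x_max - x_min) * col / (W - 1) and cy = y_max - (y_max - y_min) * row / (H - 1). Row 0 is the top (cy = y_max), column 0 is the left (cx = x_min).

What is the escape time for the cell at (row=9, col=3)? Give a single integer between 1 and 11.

Answer: 3

Derivation:
z_0 = 0 + 0i, c = -1.0743 + -1.0980i
Iter 1: z = -1.0743 + -1.0980i, |z|^2 = 2.3597
Iter 2: z = -1.1258 + 1.2611i, |z|^2 = 2.8579
Iter 3: z = -1.3973 + -3.9376i, |z|^2 = 17.4569
Escaped at iteration 3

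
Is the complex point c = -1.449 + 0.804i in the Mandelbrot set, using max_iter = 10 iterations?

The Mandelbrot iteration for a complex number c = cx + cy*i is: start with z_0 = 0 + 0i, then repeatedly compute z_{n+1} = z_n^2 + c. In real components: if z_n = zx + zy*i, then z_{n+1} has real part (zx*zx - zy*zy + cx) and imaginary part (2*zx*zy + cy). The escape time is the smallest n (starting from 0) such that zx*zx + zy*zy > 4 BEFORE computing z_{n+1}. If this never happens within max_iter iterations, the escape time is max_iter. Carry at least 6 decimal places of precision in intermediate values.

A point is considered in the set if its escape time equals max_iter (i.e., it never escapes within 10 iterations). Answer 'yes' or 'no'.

z_0 = 0 + 0i, c = -1.4490 + 0.8040i
Iter 1: z = -1.4490 + 0.8040i, |z|^2 = 2.7460
Iter 2: z = 0.0042 + -1.5260i, |z|^2 = 2.3287
Iter 3: z = -3.7776 + 0.7912i, |z|^2 = 14.8966
Escaped at iteration 3

Answer: no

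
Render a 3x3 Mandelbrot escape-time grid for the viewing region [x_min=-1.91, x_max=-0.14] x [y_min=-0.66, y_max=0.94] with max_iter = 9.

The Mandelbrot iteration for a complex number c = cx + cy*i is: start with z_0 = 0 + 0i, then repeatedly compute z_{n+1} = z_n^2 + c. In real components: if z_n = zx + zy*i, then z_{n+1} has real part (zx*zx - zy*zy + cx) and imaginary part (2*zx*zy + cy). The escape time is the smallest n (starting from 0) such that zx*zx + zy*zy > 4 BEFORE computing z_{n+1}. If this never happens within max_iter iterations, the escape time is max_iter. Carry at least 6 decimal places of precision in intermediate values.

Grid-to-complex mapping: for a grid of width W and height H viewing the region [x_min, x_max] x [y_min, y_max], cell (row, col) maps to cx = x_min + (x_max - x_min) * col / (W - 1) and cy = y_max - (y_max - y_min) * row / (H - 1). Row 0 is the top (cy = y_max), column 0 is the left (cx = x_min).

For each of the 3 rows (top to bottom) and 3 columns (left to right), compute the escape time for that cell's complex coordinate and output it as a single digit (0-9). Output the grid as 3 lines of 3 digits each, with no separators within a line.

(row=0, col=0): c = -1.9100 + 0.9400i → escape time 1
(row=0, col=1): c = -1.0250 + 0.9400i → escape time 3
(row=0, col=2): c = -0.1400 + 0.9400i → escape time 9
(row=1, col=0): c = -1.9100 + 0.1400i → escape time 4
(row=1, col=1): c = -1.0250 + 0.1400i → escape time 9
(row=1, col=2): c = -0.1400 + 0.1400i → escape time 9
(row=2, col=0): c = -1.9100 + -0.6600i → escape time 1
(row=2, col=1): c = -1.0250 + -0.6600i → escape time 4
(row=2, col=2): c = -0.1400 + -0.6600i → escape time 9

Answer: 139
499
149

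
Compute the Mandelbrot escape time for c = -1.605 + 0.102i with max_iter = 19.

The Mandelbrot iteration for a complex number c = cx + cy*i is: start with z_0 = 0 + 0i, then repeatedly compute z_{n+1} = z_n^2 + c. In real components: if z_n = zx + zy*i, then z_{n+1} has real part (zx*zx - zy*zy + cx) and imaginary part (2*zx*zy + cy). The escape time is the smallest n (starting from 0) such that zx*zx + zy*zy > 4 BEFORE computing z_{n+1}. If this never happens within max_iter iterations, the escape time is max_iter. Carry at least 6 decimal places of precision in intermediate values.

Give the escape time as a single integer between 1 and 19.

Answer: 6

Derivation:
z_0 = 0 + 0i, c = -1.6050 + 0.1020i
Iter 1: z = -1.6050 + 0.1020i, |z|^2 = 2.5864
Iter 2: z = 0.9606 + -0.2254i, |z|^2 = 0.9736
Iter 3: z = -0.7330 + -0.3311i, |z|^2 = 0.6469
Iter 4: z = -1.1773 + 0.5874i, |z|^2 = 1.7311
Iter 5: z = -0.5640 + -1.2811i, |z|^2 = 1.9592
Iter 6: z = -2.9280 + 1.5470i, |z|^2 = 10.9666
Escaped at iteration 6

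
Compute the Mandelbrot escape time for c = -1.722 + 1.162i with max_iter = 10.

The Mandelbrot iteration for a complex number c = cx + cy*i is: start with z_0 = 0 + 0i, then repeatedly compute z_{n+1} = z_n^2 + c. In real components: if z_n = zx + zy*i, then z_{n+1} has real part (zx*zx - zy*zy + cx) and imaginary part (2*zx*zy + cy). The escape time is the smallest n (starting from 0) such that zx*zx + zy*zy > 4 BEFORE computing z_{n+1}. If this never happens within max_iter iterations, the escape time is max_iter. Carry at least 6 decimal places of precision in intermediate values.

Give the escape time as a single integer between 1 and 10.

Answer: 1

Derivation:
z_0 = 0 + 0i, c = -1.7220 + 1.1620i
Iter 1: z = -1.7220 + 1.1620i, |z|^2 = 4.3155
Escaped at iteration 1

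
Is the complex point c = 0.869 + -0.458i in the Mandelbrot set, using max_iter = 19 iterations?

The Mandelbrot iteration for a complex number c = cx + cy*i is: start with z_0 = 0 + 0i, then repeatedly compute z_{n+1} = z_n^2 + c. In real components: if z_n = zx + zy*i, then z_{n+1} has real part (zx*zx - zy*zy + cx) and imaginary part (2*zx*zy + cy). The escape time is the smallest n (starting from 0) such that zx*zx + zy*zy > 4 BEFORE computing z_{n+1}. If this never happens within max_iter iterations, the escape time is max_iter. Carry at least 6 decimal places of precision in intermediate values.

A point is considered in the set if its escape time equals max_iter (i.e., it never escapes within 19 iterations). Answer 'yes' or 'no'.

Answer: no

Derivation:
z_0 = 0 + 0i, c = 0.8690 + -0.4580i
Iter 1: z = 0.8690 + -0.4580i, |z|^2 = 0.9649
Iter 2: z = 1.4144 + -1.2540i, |z|^2 = 3.5730
Iter 3: z = 1.2970 + -4.0053i, |z|^2 = 17.7248
Escaped at iteration 3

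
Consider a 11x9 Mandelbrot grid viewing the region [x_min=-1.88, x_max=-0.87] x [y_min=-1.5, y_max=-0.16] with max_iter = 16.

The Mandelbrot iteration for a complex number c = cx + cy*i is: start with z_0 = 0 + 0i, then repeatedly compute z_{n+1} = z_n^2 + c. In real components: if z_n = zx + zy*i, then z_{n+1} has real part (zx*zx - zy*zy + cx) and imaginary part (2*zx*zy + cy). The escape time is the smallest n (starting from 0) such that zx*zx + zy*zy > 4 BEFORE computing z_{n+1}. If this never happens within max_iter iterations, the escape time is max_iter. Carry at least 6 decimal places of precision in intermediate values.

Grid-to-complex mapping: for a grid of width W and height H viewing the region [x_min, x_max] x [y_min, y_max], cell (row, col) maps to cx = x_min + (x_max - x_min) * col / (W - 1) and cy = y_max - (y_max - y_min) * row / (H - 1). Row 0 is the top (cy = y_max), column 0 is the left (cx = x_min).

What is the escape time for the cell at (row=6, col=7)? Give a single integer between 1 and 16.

Answer: 3

Derivation:
z_0 = 0 + 0i, c = -1.1730 + -1.1650i
Iter 1: z = -1.1730 + -1.1650i, |z|^2 = 2.7332
Iter 2: z = -1.1543 + 1.5681i, |z|^2 = 3.7913
Iter 3: z = -2.2995 + -4.7851i, |z|^2 = 28.1847
Escaped at iteration 3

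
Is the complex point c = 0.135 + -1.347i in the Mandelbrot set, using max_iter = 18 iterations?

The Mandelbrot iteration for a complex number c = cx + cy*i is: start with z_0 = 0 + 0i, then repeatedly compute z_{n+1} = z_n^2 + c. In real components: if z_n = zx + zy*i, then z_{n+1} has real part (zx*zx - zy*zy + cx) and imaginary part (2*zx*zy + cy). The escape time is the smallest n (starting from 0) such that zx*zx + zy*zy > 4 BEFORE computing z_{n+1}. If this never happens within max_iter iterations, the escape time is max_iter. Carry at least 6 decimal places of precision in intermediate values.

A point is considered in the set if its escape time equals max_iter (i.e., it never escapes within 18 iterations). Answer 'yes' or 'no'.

z_0 = 0 + 0i, c = 0.1350 + -1.3470i
Iter 1: z = 0.1350 + -1.3470i, |z|^2 = 1.8326
Iter 2: z = -1.6612 + -1.7107i, |z|^2 = 5.6860
Escaped at iteration 2

Answer: no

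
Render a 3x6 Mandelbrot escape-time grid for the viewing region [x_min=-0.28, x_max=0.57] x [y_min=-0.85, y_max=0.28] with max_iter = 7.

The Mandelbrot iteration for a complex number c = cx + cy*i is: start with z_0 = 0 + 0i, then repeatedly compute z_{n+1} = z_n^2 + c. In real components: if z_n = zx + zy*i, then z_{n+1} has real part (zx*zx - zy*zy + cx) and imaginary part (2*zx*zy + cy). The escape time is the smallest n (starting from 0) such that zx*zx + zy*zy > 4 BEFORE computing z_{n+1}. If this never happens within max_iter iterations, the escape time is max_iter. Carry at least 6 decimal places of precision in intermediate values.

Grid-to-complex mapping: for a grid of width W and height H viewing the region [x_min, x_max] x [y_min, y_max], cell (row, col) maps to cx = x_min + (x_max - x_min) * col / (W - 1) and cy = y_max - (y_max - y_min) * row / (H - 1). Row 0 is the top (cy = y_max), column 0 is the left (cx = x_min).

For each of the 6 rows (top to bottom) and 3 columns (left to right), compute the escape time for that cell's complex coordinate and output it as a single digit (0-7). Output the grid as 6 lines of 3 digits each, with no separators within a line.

(row=0, col=0): c = -0.2800 + 0.2800i → escape time 7
(row=0, col=1): c = 0.1450 + 0.2800i → escape time 7
(row=0, col=2): c = 0.5700 + 0.2800i → escape time 4
(row=1, col=0): c = -0.2800 + 0.0540i → escape time 7
(row=1, col=1): c = 0.1450 + 0.0540i → escape time 7
(row=1, col=2): c = 0.5700 + 0.0540i → escape time 4
(row=2, col=0): c = -0.2800 + -0.1720i → escape time 7
(row=2, col=1): c = 0.1450 + -0.1720i → escape time 7
(row=2, col=2): c = 0.5700 + -0.1720i → escape time 4
(row=3, col=0): c = -0.2800 + -0.3980i → escape time 7
(row=3, col=1): c = 0.1450 + -0.3980i → escape time 7
(row=3, col=2): c = 0.5700 + -0.3980i → escape time 4
(row=4, col=0): c = -0.2800 + -0.6240i → escape time 7
(row=4, col=1): c = 0.1450 + -0.6240i → escape time 7
(row=4, col=2): c = 0.5700 + -0.6240i → escape time 3
(row=5, col=0): c = -0.2800 + -0.8500i → escape time 7
(row=5, col=1): c = 0.1450 + -0.8500i → escape time 5
(row=5, col=2): c = 0.5700 + -0.8500i → escape time 3

Answer: 774
774
774
774
773
753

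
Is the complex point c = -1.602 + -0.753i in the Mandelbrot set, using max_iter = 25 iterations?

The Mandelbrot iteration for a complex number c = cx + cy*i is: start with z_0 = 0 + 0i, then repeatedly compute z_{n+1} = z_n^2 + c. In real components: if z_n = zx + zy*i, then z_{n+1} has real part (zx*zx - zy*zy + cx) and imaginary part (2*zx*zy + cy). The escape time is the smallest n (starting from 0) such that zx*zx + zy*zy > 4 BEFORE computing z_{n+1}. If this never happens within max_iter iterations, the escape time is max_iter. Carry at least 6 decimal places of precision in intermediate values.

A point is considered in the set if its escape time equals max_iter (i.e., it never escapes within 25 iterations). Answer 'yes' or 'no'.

Answer: no

Derivation:
z_0 = 0 + 0i, c = -1.6020 + -0.7530i
Iter 1: z = -1.6020 + -0.7530i, |z|^2 = 3.1334
Iter 2: z = 0.3974 + 1.6596i, |z|^2 = 2.9122
Iter 3: z = -4.1984 + 0.5660i, |z|^2 = 17.9469
Escaped at iteration 3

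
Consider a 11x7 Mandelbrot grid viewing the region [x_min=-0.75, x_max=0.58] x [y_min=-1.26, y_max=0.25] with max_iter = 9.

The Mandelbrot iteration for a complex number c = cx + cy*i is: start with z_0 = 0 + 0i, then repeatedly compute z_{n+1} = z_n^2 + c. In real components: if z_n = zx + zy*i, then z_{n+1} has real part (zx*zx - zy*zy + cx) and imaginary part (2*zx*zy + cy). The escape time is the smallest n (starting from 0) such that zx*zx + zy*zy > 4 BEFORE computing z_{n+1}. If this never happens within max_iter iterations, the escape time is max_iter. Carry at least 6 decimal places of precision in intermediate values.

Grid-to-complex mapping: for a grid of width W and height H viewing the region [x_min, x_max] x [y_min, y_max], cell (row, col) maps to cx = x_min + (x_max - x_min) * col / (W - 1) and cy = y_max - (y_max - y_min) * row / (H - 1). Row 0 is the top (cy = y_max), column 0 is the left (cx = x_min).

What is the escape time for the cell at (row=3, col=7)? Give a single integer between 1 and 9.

z_0 = 0 + 0i, c = 0.1810 + -0.5050i
Iter 1: z = 0.1810 + -0.5050i, |z|^2 = 0.2878
Iter 2: z = -0.0413 + -0.6878i, |z|^2 = 0.4748
Iter 3: z = -0.2904 + -0.4482i, |z|^2 = 0.2852
Iter 4: z = 0.0644 + -0.2447i, |z|^2 = 0.0640
Iter 5: z = 0.1253 + -0.5365i, |z|^2 = 0.3035
Iter 6: z = -0.0912 + -0.6394i, |z|^2 = 0.4172
Iter 7: z = -0.2196 + -0.3884i, |z|^2 = 0.1991
Iter 8: z = 0.0783 + -0.3344i, |z|^2 = 0.1180

Answer: 9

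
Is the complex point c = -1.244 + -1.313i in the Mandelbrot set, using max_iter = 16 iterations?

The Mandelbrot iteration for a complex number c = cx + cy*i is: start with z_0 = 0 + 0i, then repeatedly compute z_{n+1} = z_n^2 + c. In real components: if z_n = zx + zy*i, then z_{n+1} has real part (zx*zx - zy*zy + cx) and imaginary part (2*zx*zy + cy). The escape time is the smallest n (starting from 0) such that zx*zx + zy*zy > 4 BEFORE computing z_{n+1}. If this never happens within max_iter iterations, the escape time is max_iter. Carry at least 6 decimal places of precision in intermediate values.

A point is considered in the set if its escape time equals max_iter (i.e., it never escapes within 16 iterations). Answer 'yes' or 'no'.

z_0 = 0 + 0i, c = -1.2440 + -1.3130i
Iter 1: z = -1.2440 + -1.3130i, |z|^2 = 3.2715
Iter 2: z = -1.4204 + 1.9537i, |z|^2 = 5.8347
Escaped at iteration 2

Answer: no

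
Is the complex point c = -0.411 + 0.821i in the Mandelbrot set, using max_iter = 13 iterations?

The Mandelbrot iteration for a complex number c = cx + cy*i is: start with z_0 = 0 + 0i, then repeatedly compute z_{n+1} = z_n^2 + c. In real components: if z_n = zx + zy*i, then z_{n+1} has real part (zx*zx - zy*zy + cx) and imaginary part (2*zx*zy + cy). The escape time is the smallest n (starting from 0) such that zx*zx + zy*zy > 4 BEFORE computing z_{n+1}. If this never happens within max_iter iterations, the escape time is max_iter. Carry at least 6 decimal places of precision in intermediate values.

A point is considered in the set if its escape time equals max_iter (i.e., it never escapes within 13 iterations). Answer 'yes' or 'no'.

Answer: no

Derivation:
z_0 = 0 + 0i, c = -0.4110 + 0.8210i
Iter 1: z = -0.4110 + 0.8210i, |z|^2 = 0.8430
Iter 2: z = -0.9161 + 0.1461i, |z|^2 = 0.8606
Iter 3: z = 0.4069 + 0.5532i, |z|^2 = 0.4717
Iter 4: z = -0.5515 + 1.2712i, |z|^2 = 1.9202
Iter 5: z = -1.7229 + -0.5812i, |z|^2 = 3.3062
Iter 6: z = 2.2197 + 2.8236i, |z|^2 = 12.9000
Escaped at iteration 6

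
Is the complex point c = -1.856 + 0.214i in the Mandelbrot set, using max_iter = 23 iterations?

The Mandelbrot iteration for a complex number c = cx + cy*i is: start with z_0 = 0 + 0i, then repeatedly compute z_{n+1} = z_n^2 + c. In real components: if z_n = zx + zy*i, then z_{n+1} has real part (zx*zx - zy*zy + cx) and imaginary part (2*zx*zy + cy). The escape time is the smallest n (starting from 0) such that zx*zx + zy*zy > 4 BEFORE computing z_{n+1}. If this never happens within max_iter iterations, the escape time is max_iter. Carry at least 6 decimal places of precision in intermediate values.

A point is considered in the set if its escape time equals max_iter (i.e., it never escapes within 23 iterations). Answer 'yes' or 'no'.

z_0 = 0 + 0i, c = -1.8560 + 0.2140i
Iter 1: z = -1.8560 + 0.2140i, |z|^2 = 3.4905
Iter 2: z = 1.5429 + -0.5804i, |z|^2 = 2.7175
Iter 3: z = 0.1878 + -1.5769i, |z|^2 = 2.5220
Iter 4: z = -4.3075 + -0.3784i, |z|^2 = 18.6975
Escaped at iteration 4

Answer: no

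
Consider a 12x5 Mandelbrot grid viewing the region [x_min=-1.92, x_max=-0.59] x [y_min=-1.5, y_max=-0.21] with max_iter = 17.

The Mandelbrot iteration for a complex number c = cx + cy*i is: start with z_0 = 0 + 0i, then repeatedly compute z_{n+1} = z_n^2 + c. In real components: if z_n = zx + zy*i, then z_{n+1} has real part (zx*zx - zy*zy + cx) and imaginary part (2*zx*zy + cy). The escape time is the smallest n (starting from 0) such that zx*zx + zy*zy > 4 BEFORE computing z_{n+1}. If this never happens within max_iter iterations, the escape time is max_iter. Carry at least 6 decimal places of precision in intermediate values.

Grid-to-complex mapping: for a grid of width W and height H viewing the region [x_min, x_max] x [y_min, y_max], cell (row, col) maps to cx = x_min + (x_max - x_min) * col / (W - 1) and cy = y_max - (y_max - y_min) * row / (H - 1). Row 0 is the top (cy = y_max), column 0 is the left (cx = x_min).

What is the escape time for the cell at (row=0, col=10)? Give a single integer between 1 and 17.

z_0 = 0 + 0i, c = -0.7109 + -0.2100i
Iter 1: z = -0.7109 + -0.2100i, |z|^2 = 0.5495
Iter 2: z = -0.2496 + 0.0886i, |z|^2 = 0.0702
Iter 3: z = -0.6564 + -0.2542i, |z|^2 = 0.4956
Iter 4: z = -0.3446 + 0.1238i, |z|^2 = 0.1341
Iter 5: z = -0.6075 + -0.2953i, |z|^2 = 0.4562
Iter 6: z = -0.4291 + 0.1488i, |z|^2 = 0.2063
Iter 7: z = -0.5489 + -0.3377i, |z|^2 = 0.4153
Iter 8: z = -0.5236 + 0.1607i, |z|^2 = 0.3000
Iter 9: z = -0.4626 + -0.3783i, |z|^2 = 0.3571
Iter 10: z = -0.6401 + 0.1400i, |z|^2 = 0.4293
Iter 11: z = -0.3208 + -0.3892i, |z|^2 = 0.2544
Iter 12: z = -0.7595 + 0.0397i, |z|^2 = 0.5784
Iter 13: z = -0.1357 + -0.2703i, |z|^2 = 0.0915
Iter 14: z = -0.7656 + -0.1366i, |z|^2 = 0.6048
Iter 15: z = -0.1435 + -0.0008i, |z|^2 = 0.0206
Iter 16: z = -0.6903 + -0.2098i, |z|^2 = 0.5205

Answer: 17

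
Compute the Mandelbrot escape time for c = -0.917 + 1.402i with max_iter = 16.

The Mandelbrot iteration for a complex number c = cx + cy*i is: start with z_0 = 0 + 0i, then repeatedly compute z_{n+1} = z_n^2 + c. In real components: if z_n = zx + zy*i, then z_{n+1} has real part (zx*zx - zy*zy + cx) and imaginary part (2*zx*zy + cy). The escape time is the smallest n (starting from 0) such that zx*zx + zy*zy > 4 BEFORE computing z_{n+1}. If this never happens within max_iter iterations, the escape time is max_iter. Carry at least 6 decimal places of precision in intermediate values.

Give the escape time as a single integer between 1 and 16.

Answer: 2

Derivation:
z_0 = 0 + 0i, c = -0.9170 + 1.4020i
Iter 1: z = -0.9170 + 1.4020i, |z|^2 = 2.8065
Iter 2: z = -2.0417 + -1.1693i, |z|^2 = 5.5358
Escaped at iteration 2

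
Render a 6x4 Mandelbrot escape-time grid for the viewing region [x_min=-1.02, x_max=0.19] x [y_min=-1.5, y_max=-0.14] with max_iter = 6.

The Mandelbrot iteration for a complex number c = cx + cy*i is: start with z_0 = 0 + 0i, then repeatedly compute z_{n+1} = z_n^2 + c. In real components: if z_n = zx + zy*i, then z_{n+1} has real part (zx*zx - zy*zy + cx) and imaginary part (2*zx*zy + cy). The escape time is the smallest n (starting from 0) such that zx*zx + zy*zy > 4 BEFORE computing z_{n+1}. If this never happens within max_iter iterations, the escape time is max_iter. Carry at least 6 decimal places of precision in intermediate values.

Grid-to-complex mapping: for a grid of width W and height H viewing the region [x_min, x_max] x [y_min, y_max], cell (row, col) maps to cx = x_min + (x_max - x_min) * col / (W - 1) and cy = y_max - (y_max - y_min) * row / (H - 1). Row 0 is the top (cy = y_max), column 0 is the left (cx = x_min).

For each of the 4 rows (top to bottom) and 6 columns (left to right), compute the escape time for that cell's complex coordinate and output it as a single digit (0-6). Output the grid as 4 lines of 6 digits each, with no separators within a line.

(row=0, col=0): c = -1.0200 + -0.1400i → escape time 6
(row=0, col=1): c = -0.7780 + -0.1400i → escape time 6
(row=0, col=2): c = -0.5360 + -0.1400i → escape time 6
(row=0, col=3): c = -0.2940 + -0.1400i → escape time 6
(row=0, col=4): c = -0.0520 + -0.1400i → escape time 6
(row=0, col=5): c = 0.1900 + -0.1400i → escape time 6
(row=1, col=0): c = -1.0200 + -0.5933i → escape time 4
(row=1, col=1): c = -0.7780 + -0.5933i → escape time 5
(row=1, col=2): c = -0.5360 + -0.5933i → escape time 6
(row=1, col=3): c = -0.2940 + -0.5933i → escape time 6
(row=1, col=4): c = -0.0520 + -0.5933i → escape time 6
(row=1, col=5): c = 0.1900 + -0.5933i → escape time 6
(row=2, col=0): c = -1.0200 + -1.0467i → escape time 3
(row=2, col=1): c = -0.7780 + -1.0467i → escape time 3
(row=2, col=2): c = -0.5360 + -1.0467i → escape time 4
(row=2, col=3): c = -0.2940 + -1.0467i → escape time 5
(row=2, col=4): c = -0.0520 + -1.0467i → escape time 6
(row=2, col=5): c = 0.1900 + -1.0467i → escape time 4
(row=3, col=0): c = -1.0200 + -1.5000i → escape time 2
(row=3, col=1): c = -0.7780 + -1.5000i → escape time 2
(row=3, col=2): c = -0.5360 + -1.5000i → escape time 2
(row=3, col=3): c = -0.2940 + -1.5000i → escape time 2
(row=3, col=4): c = -0.0520 + -1.5000i → escape time 2
(row=3, col=5): c = 0.1900 + -1.5000i → escape time 2

Answer: 666666
456666
334564
222222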